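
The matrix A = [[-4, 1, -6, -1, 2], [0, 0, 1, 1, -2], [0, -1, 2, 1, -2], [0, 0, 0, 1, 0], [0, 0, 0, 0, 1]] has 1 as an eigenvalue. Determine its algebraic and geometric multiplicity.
The characteristic polynomial is (x - 1)^4(x + 4), so the factor x - 1 appears with exponent 4: the algebraic multiplicity is 4.

rank(A - I) = 2, so the eigenspace has dimension 5 - 2 = 3: the geometric multiplicity is 3.

Since 3 < 4, A is not diagonalizable.

algebraic multiplicity 4, geometric multiplicity 3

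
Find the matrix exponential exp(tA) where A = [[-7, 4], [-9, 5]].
e^{tA} = [[(1 - 6*t)*e^{-t}, 4*t*e^{-t}], [-9*t*e^{-t}, (6*t + 1)*e^{-t}]]

A has Jordan form J = [[-1, 1], [0, -1]] with A = PJP^{-1}, so e^{tA} = P e^{tJ} P^{-1}.

For a Jordan block J_k(λ), e^{tJ_k(λ)} = e^{λt} · (I + tN + t^2 N^2/2! + ... + t^{k-1} N^{k-1}/(k-1)!) where N is the nilpotent superdiagonal part.

Assembling the blocks and conjugating back gives the entries of e^{tA} as shown above.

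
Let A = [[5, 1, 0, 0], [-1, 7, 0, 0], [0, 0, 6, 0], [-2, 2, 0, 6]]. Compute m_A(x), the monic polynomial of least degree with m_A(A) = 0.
The characteristic polynomial factors as (x - 6)^4. The minimal polynomial is ∏(x - λ)^{k_λ} where k_λ is the size of the largest Jordan block at λ.

For λ = 6: rank(A - 6I) = 1, and the largest Jordan block has size 2 (the smallest k with rank((A - 6I)^k) = rank((A - 6I)^(k+1))).

So m_A(x) = (x - 6)^2.

m_A(x) = (x - 6)^2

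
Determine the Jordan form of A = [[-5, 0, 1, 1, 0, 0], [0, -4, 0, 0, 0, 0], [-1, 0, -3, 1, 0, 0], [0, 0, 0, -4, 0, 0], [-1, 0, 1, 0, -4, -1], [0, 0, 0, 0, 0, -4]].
J = [[-4, 1, 0, 0, 0, 0], [0, -4, 0, 0, 0, 0], [0, 0, -4, 1, 0, 0], [0, 0, 0, -4, 0, 0], [0, 0, 0, 0, -4, 0], [0, 0, 0, 0, 0, -4]]

The characteristic polynomial is det(xI - A) = (x + 4)^6, so the eigenvalues are -4 (algebraic multiplicity 6).

For λ = -4: rank(A + 4I) = 2, rank((A + 4I)^2) = 0. The eigenspace has dimension 6 - 2 = 4, so there are 4 Jordan blocks; the rank sequence gives block sizes [2, 2, 1, 1].

Assembling the blocks gives the Jordan form J above.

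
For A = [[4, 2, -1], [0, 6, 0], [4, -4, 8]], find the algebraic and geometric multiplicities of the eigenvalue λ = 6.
The characteristic polynomial is (x - 6)^3, so the factor x - 6 appears with exponent 3: the algebraic multiplicity is 3.

rank(A - 6I) = 1, so the eigenspace has dimension 3 - 1 = 2: the geometric multiplicity is 2.

Since 2 < 3, A is not diagonalizable.

algebraic multiplicity 3, geometric multiplicity 2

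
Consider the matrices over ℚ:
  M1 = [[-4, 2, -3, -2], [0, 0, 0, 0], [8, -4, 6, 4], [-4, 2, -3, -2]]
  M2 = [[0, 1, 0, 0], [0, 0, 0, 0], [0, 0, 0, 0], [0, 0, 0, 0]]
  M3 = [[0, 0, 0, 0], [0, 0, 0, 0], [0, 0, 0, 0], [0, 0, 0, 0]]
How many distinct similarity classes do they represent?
2 classes: {M1, M2}, {M3}

Characteristic polynomials: χ_{M1} = x^4, χ_{M2} = x^4, χ_{M3} = x^4.

{M1, M2}: invariant factors x, x, x^2.

{M3}: invariant factors x, x, x, x.

Matrices are similar if and only if their invariant-factor lists agree; the partition into similarity classes is {M1, M2}, {M3}.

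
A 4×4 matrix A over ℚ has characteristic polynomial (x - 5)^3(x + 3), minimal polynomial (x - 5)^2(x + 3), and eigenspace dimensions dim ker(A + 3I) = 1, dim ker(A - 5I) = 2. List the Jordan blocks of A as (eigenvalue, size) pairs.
λ = -3: algebraic multiplicity 1 (exponent in χ_A), largest block size 1 (exponent in m_A), 1 block (geometric multiplicity). This forces block sizes [1].
λ = 5: algebraic multiplicity 3 (exponent in χ_A), largest block size 2 (exponent in m_A), 2 blocks (geometric multiplicity). These force block sizes [2, 1].

Jordan blocks: (-3, 1), (5, 2), (5, 1)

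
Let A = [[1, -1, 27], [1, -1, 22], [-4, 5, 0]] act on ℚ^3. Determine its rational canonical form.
R = [[0, 0, 5], [1, 0, 2], [0, 1, 0]]

The invariant factors of A (the non-unit diagonal entries of the Smith normal form of xI - A over ℚ[x]) are x^3 - 2x - 5, each dividing the next. The characteristic polynomial is their product, x^3 - 2x - 5.

The rational canonical form is the block-diagonal matrix of companion matrices C(f_i):
R = [[0, 0, 5], [1, 0, 2], [0, 1, 0]].

Note the characteristic polynomial does not split into linear factors over ℚ, so A has no Jordan form over ℚ; the rational canonical form exists over any field.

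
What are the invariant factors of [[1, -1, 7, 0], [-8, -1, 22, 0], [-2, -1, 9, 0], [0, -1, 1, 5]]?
(x - 5)(x - 3)^3

The Jordan structure of A has elementary divisors (x - 3)^3, (x - 5). Arranging the block sizes at each eigenvalue in decreasing order and taking row products gives the invariant factors.

Invariant factors (smallest first, each dividing the next): (x - 5)(x - 3)^3.

Check: the last factor (x - 5)(x - 3)^3 is the minimal polynomial, and the product (x - 5)(x - 3)^3 is the characteristic polynomial.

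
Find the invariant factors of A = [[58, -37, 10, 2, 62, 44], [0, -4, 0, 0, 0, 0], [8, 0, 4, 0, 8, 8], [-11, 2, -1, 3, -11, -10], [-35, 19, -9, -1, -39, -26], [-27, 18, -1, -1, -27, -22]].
(x - 4)(x + 4), (x - 4)^2(x + 4)^2

The Jordan structure of A has elementary divisors (x + 4)^2, (x + 4), (x - 4)^2, (x - 4). Arranging the block sizes at each eigenvalue in decreasing order and taking row products gives the invariant factors.

Invariant factors (smallest first, each dividing the next): (x - 4)(x + 4), (x - 4)^2(x + 4)^2.

Check: the last factor (x - 4)^2(x + 4)^2 is the minimal polynomial, and the product (x - 4)^3(x + 4)^3 is the characteristic polynomial.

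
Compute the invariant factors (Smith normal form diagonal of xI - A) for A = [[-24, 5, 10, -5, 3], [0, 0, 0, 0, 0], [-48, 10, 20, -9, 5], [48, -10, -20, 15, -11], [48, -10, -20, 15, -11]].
x, x^2, x^2

The Jordan structure of A has elementary divisors x^2, x^2, x. Arranging the block sizes at each eigenvalue in decreasing order and taking row products gives the invariant factors.

Invariant factors (smallest first, each dividing the next): x, x^2, x^2.

Check: the last factor x^2 is the minimal polynomial, and the product x^5 is the characteristic polynomial.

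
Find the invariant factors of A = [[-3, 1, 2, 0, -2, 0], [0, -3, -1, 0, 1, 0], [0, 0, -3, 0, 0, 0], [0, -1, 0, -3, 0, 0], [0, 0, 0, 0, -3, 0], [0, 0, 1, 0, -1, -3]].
The Jordan structure of A has elementary divisors (x + 3)^3, (x + 3), (x + 3), (x + 3). Arranging the block sizes at each eigenvalue in decreasing order and taking row products gives the invariant factors.

Invariant factors (smallest first, each dividing the next): x + 3, x + 3, x + 3, (x + 3)^3.

Check: the last factor (x + 3)^3 is the minimal polynomial, and the product (x + 3)^6 is the characteristic polynomial.

x + 3, x + 3, x + 3, (x + 3)^3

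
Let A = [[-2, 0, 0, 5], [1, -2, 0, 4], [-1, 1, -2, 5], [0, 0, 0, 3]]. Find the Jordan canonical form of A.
The characteristic polynomial is det(xI - A) = (x - 3)(x + 2)^3, so the eigenvalues are -2 (algebraic multiplicity 3), 3 (algebraic multiplicity 1).

For λ = -2: rank(A + 2I) = 3, rank((A + 2I)^2) = 2, rank((A + 2I)^3) = 1. The eigenspace has dimension 4 - 3 = 1, so there is 1 Jordan block; the rank sequence gives block sizes [3].

For λ = 3: algebraic multiplicity 1 gives one 1×1 block.

Assembling the blocks gives the Jordan form J above.

J = [[-2, 1, 0, 0], [0, -2, 1, 0], [0, 0, -2, 0], [0, 0, 0, 3]]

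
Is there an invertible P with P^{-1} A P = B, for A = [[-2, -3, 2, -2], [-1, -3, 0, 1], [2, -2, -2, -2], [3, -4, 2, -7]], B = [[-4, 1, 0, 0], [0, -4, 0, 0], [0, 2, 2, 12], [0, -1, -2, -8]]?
No.

Both have characteristic polynomial (x + 2)(x + 4)^3, but the minimal polynomial of A is (x + 2)(x + 4)^3 while the minimal polynomial of B is (x + 2)(x + 4)^2. The minimal polynomial is a similarity invariant, so A and B are not similar.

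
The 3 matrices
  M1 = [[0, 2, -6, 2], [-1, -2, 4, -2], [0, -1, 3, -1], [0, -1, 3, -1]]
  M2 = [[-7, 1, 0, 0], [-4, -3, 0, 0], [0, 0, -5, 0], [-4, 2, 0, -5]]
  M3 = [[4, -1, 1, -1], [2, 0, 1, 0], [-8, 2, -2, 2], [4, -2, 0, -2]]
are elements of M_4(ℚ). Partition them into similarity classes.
Characteristic polynomials: χ_{M1} = x^4, χ_{M2} = (x + 5)^4, χ_{M3} = x^4.

{M1, M3}: invariant factors x, x^3.

{M2}: invariant factors x + 5, x + 5, (x + 5)^2.

Matrices are similar if and only if their invariant-factor lists agree; the partition into similarity classes is {M1, M3}, {M2}.

2 classes: {M1, M3}, {M2}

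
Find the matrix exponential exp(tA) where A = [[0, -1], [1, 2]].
e^{tA} = [[(1 - t)*e^{t}, -t*e^{t}], [t*e^{t}, (t + 1)*e^{t}]]

A has Jordan form J = [[1, 1], [0, 1]] with A = PJP^{-1}, so e^{tA} = P e^{tJ} P^{-1}.

For a Jordan block J_k(λ), e^{tJ_k(λ)} = e^{λt} · (I + tN + t^2 N^2/2! + ... + t^{k-1} N^{k-1}/(k-1)!) where N is the nilpotent superdiagonal part.

Assembling the blocks and conjugating back gives the entries of e^{tA} as shown above.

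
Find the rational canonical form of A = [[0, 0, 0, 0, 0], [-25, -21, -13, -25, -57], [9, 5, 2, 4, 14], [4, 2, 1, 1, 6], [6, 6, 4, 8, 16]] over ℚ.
R = [[0, 0, 0, 0, 0], [0, 0, 0, 0, 0], [0, 1, 0, 0, 0], [0, 0, 1, 0, 0], [0, 0, 0, 1, -2]]

The invariant factors of A (the non-unit diagonal entries of the Smith normal form of xI - A over ℚ[x]) are x, x^3(x + 2), each dividing the next. The characteristic polynomial is their product, x^4(x + 2).

The rational canonical form is the block-diagonal matrix of companion matrices C(f_i):
R = [[0, 0, 0, 0, 0], [0, 0, 0, 0, 0], [0, 1, 0, 0, 0], [0, 0, 1, 0, 0], [0, 0, 0, 1, -2]].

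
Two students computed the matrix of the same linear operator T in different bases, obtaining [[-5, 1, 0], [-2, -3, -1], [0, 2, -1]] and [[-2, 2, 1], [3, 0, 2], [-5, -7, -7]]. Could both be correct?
Two matrices over a field are similar if and only if they have the same invariant factors.

Both A and B have characteristic polynomial (x + 3)^3 and minimal polynomial (x + 3)^3. Computing further, both have invariant factors (x + 3)^3. Hence A and B are similar.

Yes.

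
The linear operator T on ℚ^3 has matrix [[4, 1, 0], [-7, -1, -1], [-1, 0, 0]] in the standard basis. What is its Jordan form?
The characteristic polynomial is det(xI - A) = (x - 1)^3, so the eigenvalues are 1 (algebraic multiplicity 3).

For λ = 1: rank(A - I) = 2, rank((A - I)^2) = 1, rank((A - I)^3) = 0. The eigenspace has dimension 3 - 2 = 1, so there is 1 Jordan block; the rank sequence gives block sizes [3].

Assembling the blocks gives the Jordan form J above.

J = [[1, 1, 0], [0, 1, 1], [0, 0, 1]]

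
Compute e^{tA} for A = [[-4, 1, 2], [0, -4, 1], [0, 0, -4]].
A has Jordan form J = [[-4, 1, 0], [0, -4, 1], [0, 0, -4]] with A = PJP^{-1}, so e^{tA} = P e^{tJ} P^{-1}.

For a Jordan block J_k(λ), e^{tJ_k(λ)} = e^{λt} · (I + tN + t^2 N^2/2! + ... + t^{k-1} N^{k-1}/(k-1)!) where N is the nilpotent superdiagonal part.

Assembling the blocks and conjugating back gives the entries of e^{tA} as shown above.

e^{tA} = [[e^{-4*t}, t*e^{-4*t}, t*(t + 4)*e^{-4*t}/2], [0, e^{-4*t}, t*e^{-4*t}], [0, 0, e^{-4*t}]]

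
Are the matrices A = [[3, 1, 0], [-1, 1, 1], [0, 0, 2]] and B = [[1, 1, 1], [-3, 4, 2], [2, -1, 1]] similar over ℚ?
Yes.

Two matrices over a field are similar if and only if they have the same invariant factors.

Both A and B have characteristic polynomial (x - 2)^3 and minimal polynomial (x - 2)^3. Computing further, both have invariant factors (x - 2)^3. Hence A and B are similar.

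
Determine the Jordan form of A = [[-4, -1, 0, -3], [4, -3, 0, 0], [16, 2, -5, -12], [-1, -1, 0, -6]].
The characteristic polynomial is det(xI - A) = (x + 3)(x + 5)^3, so the eigenvalues are -5 (algebraic multiplicity 3), -3 (algebraic multiplicity 1).

For λ = -5: rank(A + 5I) = 2, rank((A + 5I)^2) = 1. The eigenspace has dimension 4 - 2 = 2, so there are 2 Jordan blocks; the rank sequence gives block sizes [2, 1].

For λ = -3: algebraic multiplicity 1 gives one 1×1 block.

Assembling the blocks gives the Jordan form J above.

J = [[-5, 1, 0, 0], [0, -5, 0, 0], [0, 0, -5, 0], [0, 0, 0, -3]]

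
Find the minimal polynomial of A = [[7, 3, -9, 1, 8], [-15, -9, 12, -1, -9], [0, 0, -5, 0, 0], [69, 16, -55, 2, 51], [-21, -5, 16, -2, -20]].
The characteristic polynomial factors as (x + 5)^5. The minimal polynomial is ∏(x - λ)^{k_λ} where k_λ is the size of the largest Jordan block at λ.

For λ = -5: rank(A + 5I) = 3, and the largest Jordan block has size 3 (the smallest k with rank((A + 5I)^k) = rank((A + 5I)^(k+1))).

So m_A(x) = (x + 5)^3.

m_A(x) = (x + 5)^3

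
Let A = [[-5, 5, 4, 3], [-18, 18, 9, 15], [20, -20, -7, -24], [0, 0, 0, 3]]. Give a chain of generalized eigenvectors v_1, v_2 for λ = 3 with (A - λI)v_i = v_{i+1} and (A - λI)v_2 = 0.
v_1 = [[3, 5, 1, -2]]^T, v_2 = [[-1, 0, -2, 0]]^T

We seek v_1 ∈ ker((A - 3I)^2) \ ker(A - 3I), then set v_{i+1} = (A - 3I) v_i.

One such chain is v_1 = [[3, 5, 1, -2]]^T, v_2 = [[-1, 0, -2, 0]]^T. Check: (A - 3I) v_2 = [[0, 0, 0, 0]]^T = 0.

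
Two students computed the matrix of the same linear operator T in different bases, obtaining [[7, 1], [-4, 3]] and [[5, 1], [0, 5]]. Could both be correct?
Two matrices over a field are similar if and only if they have the same invariant factors.

Both A and B have characteristic polynomial (x - 5)^2 and minimal polynomial (x - 5)^2. Computing further, both have invariant factors (x - 5)^2. Hence A and B are similar.

Yes.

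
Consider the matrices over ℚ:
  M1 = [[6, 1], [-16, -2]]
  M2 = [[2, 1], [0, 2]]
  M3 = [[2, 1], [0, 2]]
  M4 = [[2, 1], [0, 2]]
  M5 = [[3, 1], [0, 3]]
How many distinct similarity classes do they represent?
Characteristic polynomials: χ_{M1} = (x - 2)^2, χ_{M2} = (x - 2)^2, χ_{M3} = (x - 2)^2, χ_{M4} = (x - 2)^2, χ_{M5} = (x - 3)^2.

{M1, M2, M3, M4}: invariant factors (x - 2)^2.

{M5}: invariant factors (x - 3)^2.

Matrices are similar if and only if their invariant-factor lists agree; the partition into similarity classes is {M1, M2, M3, M4}, {M5}.

2 classes: {M1, M2, M3, M4}, {M5}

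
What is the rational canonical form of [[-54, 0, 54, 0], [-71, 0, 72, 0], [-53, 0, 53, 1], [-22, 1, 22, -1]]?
The invariant factors of A (the non-unit diagonal entries of the Smith normal form of xI - A over ℚ[x]) are (x + 3)^2(x^2 - 4x - 6), each dividing the next. The characteristic polynomial is their product, (x + 3)^2(x^2 - 4x - 6).

The rational canonical form is the block-diagonal matrix of companion matrices C(f_i):
R = [[0, 0, 0, 54], [1, 0, 0, 72], [0, 1, 0, 21], [0, 0, 1, -2]].

Note the characteristic polynomial does not split into linear factors over ℚ, so A has no Jordan form over ℚ; the rational canonical form exists over any field.

R = [[0, 0, 0, 54], [1, 0, 0, 72], [0, 1, 0, 21], [0, 0, 1, -2]]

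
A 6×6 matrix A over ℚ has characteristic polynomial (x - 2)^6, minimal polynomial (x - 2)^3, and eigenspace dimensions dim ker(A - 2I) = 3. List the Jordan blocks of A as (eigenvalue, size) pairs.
λ = 2: algebraic multiplicity 6 (exponent in χ_A), largest block size 3 (exponent in m_A), 3 blocks (geometric multiplicity). These force block sizes [3, 2, 1].

Jordan blocks: (2, 3), (2, 2), (2, 1)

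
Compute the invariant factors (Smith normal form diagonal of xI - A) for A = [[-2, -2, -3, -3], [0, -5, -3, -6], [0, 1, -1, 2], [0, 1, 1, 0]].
(x + 2)^2, (x + 2)^2

The Jordan structure of A has elementary divisors (x + 2)^2, (x + 2)^2. Arranging the block sizes at each eigenvalue in decreasing order and taking row products gives the invariant factors.

Invariant factors (smallest first, each dividing the next): (x + 2)^2, (x + 2)^2.

Check: the last factor (x + 2)^2 is the minimal polynomial, and the product (x + 2)^4 is the characteristic polynomial.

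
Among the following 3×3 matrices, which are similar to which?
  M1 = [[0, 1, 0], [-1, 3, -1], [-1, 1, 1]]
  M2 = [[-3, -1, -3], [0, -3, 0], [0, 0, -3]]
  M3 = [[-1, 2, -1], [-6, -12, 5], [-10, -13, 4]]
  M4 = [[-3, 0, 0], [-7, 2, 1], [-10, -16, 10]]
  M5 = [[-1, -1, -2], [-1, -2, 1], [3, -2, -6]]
Characteristic polynomials: χ_{M1} = (x - 2)(x - 1)^2, χ_{M2} = (x + 3)^3, χ_{M3} = (x + 3)^3, χ_{M4} = (x - 6)^2(x + 3), χ_{M5} = (x + 3)^3.

{M1}: invariant factors (x - 2)(x - 1)^2.

{M2}: invariant factors x + 3, (x + 3)^2.

{M3, M5}: invariant factors (x + 3)^3.

{M4}: invariant factors (x - 6)^2(x + 3).

Matrices are similar if and only if their invariant-factor lists agree; the partition into similarity classes is {M1}, {M2}, {M3, M5}, {M4}.

4 classes: {M1}, {M2}, {M3, M5}, {M4}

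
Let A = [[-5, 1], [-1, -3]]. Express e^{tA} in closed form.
A has Jordan form J = [[-4, 1], [0, -4]] with A = PJP^{-1}, so e^{tA} = P e^{tJ} P^{-1}.

For a Jordan block J_k(λ), e^{tJ_k(λ)} = e^{λt} · (I + tN + t^2 N^2/2! + ... + t^{k-1} N^{k-1}/(k-1)!) where N is the nilpotent superdiagonal part.

Assembling the blocks and conjugating back gives the entries of e^{tA} as shown above.

e^{tA} = [[(1 - t)*e^{-4*t}, t*e^{-4*t}], [-t*e^{-4*t}, (t + 1)*e^{-4*t}]]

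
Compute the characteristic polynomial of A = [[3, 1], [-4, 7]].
xI - A = [[x - 3, -1], [4, x - 7]].

Expanding det(xI - A) along the first row:
det(xI - A) = + (x - 3)·det([[x - 7]]) - (-1)·det([[4]]).

Evaluating gives χ_A(x) = x^2 - 10x + 25 = (x - 5)^2.

χ_A(x) = (x - 5)^2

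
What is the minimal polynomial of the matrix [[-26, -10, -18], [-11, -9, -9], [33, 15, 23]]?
m_A(x) = (x + 4)^2

The characteristic polynomial factors as (x + 4)^3. The minimal polynomial is ∏(x - λ)^{k_λ} where k_λ is the size of the largest Jordan block at λ.

For λ = -4: rank(A + 4I) = 1, and the largest Jordan block has size 2 (the smallest k with rank((A + 4I)^k) = rank((A + 4I)^(k+1))).

So m_A(x) = (x + 4)^2.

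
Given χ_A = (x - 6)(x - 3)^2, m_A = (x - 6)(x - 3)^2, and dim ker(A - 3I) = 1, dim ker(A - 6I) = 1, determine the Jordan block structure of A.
λ = 3: algebraic multiplicity 2 (exponent in χ_A), largest block size 2 (exponent in m_A), 1 block (geometric multiplicity). This forces block sizes [2].
λ = 6: algebraic multiplicity 1 (exponent in χ_A), largest block size 1 (exponent in m_A), 1 block (geometric multiplicity). This forces block sizes [1].

Jordan blocks: (3, 2), (6, 1)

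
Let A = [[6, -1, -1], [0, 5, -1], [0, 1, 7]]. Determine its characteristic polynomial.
χ_A(x) = (x - 6)^3

xI - A = [[x - 6, 1, 1], [0, x - 5, 1], [0, -1, x - 7]].

Expanding det(xI - A) along the first row:
det(xI - A) = + (x - 6)·det([[x - 5, 1], [-1, x - 7]]) - (1)·det([[0, 1], [0, x - 7]]) + (1)·det([[0, x - 5], [0, -1]]).

Evaluating gives χ_A(x) = x^3 - 18x^2 + 108x - 216 = (x - 6)^3.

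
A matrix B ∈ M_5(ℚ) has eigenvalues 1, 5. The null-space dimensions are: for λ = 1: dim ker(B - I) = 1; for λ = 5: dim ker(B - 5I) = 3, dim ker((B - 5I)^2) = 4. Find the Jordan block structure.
Jordan blocks: (1, 1), (5, 2), (5, 1), (5, 1)

λ = 1: successive nullity increments [1] count blocks of size ≥ k; block sizes are [1].
λ = 5: successive nullity increments [3, 1] count blocks of size ≥ k; block sizes are [2, 1, 1].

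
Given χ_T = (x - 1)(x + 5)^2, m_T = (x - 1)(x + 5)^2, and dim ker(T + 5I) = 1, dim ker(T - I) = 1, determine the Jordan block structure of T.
Jordan blocks: (-5, 2), (1, 1)

λ = -5: algebraic multiplicity 2 (exponent in χ_T), largest block size 2 (exponent in m_T), 1 block (geometric multiplicity). This forces block sizes [2].
λ = 1: algebraic multiplicity 1 (exponent in χ_T), largest block size 1 (exponent in m_T), 1 block (geometric multiplicity). This forces block sizes [1].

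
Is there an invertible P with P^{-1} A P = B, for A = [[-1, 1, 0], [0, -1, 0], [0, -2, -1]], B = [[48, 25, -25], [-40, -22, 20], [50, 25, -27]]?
trace(A) = -3 but trace(B) = -1. The trace is a similarity invariant, so A and B are not similar.

No.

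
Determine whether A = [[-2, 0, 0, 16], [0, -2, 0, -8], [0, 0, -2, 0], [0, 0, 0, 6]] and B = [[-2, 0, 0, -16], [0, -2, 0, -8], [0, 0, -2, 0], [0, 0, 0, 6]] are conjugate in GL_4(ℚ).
Two matrices over a field are similar if and only if they have the same invariant factors.

Both A and B have characteristic polynomial (x - 6)(x + 2)^3 and minimal polynomial (x - 6)(x + 2). Computing further, both have invariant factors x + 2, x + 2, (x - 6)(x + 2). Hence A and B are similar.

Yes.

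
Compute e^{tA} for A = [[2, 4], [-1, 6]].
A has Jordan form J = [[4, 1], [0, 4]] with A = PJP^{-1}, so e^{tA} = P e^{tJ} P^{-1}.

For a Jordan block J_k(λ), e^{tJ_k(λ)} = e^{λt} · (I + tN + t^2 N^2/2! + ... + t^{k-1} N^{k-1}/(k-1)!) where N is the nilpotent superdiagonal part.

Assembling the blocks and conjugating back gives the entries of e^{tA} as shown above.

e^{tA} = [[(1 - 2*t)*e^{4*t}, 4*t*e^{4*t}], [-t*e^{4*t}, (2*t + 1)*e^{4*t}]]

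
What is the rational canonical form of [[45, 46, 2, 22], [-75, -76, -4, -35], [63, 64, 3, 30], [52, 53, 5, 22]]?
The invariant factors of A (the non-unit diagonal entries of the Smith normal form of xI - A over ℚ[x]) are (x + 1)^3(x + 3), each dividing the next. The characteristic polynomial is their product, (x + 1)^3(x + 3).

The rational canonical form is the block-diagonal matrix of companion matrices C(f_i):
R = [[0, 0, 0, -3], [1, 0, 0, -10], [0, 1, 0, -12], [0, 0, 1, -6]].

R = [[0, 0, 0, -3], [1, 0, 0, -10], [0, 1, 0, -12], [0, 0, 1, -6]]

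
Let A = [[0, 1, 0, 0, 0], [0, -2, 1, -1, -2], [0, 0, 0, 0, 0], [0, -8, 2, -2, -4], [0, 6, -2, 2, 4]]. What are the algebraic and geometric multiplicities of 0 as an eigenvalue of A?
The characteristic polynomial is x^5, so the factor x appears with exponent 5: the algebraic multiplicity is 5.

rank(A) = 2, so the eigenspace has dimension 5 - 2 = 3: the geometric multiplicity is 3.

Since 3 < 5, A is not diagonalizable.

algebraic multiplicity 5, geometric multiplicity 3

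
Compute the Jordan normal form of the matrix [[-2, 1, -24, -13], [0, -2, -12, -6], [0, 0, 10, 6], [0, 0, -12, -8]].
J = [[-2, 1, 0, 0], [0, -2, 0, 0], [0, 0, -2, 0], [0, 0, 0, 4]]

The characteristic polynomial is det(xI - A) = (x - 4)(x + 2)^3, so the eigenvalues are -2 (algebraic multiplicity 3), 4 (algebraic multiplicity 1).

For λ = -2: rank(A + 2I) = 2, rank((A + 2I)^2) = 1. The eigenspace has dimension 4 - 2 = 2, so there are 2 Jordan blocks; the rank sequence gives block sizes [2, 1].

For λ = 4: algebraic multiplicity 1 gives one 1×1 block.

Assembling the blocks gives the Jordan form J above.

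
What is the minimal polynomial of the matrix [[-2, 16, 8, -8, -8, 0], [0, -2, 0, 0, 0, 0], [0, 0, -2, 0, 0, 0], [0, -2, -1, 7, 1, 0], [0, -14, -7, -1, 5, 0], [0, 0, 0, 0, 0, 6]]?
The characteristic polynomial factors as (x - 6)^3(x + 2)^3. The minimal polynomial is ∏(x - λ)^{k_λ} where k_λ is the size of the largest Jordan block at λ.

For λ = -2: rank(A + 2I) = 3, and the largest Jordan block has size 1 (the smallest k with rank((A + 2I)^k) = rank((A + 2I)^(k+1))).
For λ = 6: rank(A - 6I) = 4, and the largest Jordan block has size 2 (the smallest k with rank((A - 6I)^k) = rank((A - 6I)^(k+1))).

So m_A(x) = (x - 6)^2(x + 2).

m_A(x) = (x - 6)^2(x + 2)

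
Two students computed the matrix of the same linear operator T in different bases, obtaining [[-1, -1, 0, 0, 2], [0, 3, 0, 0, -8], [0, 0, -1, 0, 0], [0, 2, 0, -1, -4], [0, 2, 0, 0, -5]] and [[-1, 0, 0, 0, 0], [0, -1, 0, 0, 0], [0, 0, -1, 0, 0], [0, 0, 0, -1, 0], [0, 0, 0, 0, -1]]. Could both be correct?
No.

Both have characteristic polynomial (x + 1)^5, but the minimal polynomial of A is (x + 1)^2 while the minimal polynomial of B is x + 1. The minimal polynomial is a similarity invariant, so A and B are not similar.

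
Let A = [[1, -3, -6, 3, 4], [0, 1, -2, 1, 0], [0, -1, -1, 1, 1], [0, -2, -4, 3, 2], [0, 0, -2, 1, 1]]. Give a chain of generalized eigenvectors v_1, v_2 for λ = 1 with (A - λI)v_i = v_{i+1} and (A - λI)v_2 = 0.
v_1 = [[-8, 0, -2, -4, 1]]^T, v_2 = [[4, 0, 1, 2, 0]]^T

We seek v_1 ∈ ker((A - I)^2) \ ker(A - I), then set v_{i+1} = (A - I) v_i.

One such chain is v_1 = [[-8, 0, -2, -4, 1]]^T, v_2 = [[4, 0, 1, 2, 0]]^T. Check: (A - I) v_2 = [[0, 0, 0, 0, 0]]^T = 0.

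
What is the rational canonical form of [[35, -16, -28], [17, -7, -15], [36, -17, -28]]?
R = [[0, 0, -5], [1, 0, 4], [0, 1, 0]]

The invariant factors of A (the non-unit diagonal entries of the Smith normal form of xI - A over ℚ[x]) are x^3 - 4x + 5, each dividing the next. The characteristic polynomial is their product, x^3 - 4x + 5.

The rational canonical form is the block-diagonal matrix of companion matrices C(f_i):
R = [[0, 0, -5], [1, 0, 4], [0, 1, 0]].

Note the characteristic polynomial does not split into linear factors over ℚ, so A has no Jordan form over ℚ; the rational canonical form exists over any field.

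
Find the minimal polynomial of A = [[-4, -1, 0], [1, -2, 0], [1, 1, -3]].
m_A(x) = (x + 3)^2

The characteristic polynomial factors as (x + 3)^3. The minimal polynomial is ∏(x - λ)^{k_λ} where k_λ is the size of the largest Jordan block at λ.

For λ = -3: rank(A + 3I) = 1, and the largest Jordan block has size 2 (the smallest k with rank((A + 3I)^k) = rank((A + 3I)^(k+1))).

So m_A(x) = (x + 3)^2.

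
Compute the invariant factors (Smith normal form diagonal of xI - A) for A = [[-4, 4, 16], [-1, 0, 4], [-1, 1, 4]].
The Jordan structure of A has elementary divisors x^3. Arranging the block sizes at each eigenvalue in decreasing order and taking row products gives the invariant factors.

Invariant factors (smallest first, each dividing the next): x^3.

Check: the last factor x^3 is the minimal polynomial, and the product x^3 is the characteristic polynomial.

x^3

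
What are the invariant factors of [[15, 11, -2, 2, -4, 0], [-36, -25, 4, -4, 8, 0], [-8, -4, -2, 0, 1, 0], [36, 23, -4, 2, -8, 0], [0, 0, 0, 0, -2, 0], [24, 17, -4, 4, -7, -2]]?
x + 2, x + 2, (x + 2)^2(x + 3)^2

The Jordan structure of A has elementary divisors (x + 3)^2, (x + 2)^2, (x + 2), (x + 2). Arranging the block sizes at each eigenvalue in decreasing order and taking row products gives the invariant factors.

Invariant factors (smallest first, each dividing the next): x + 2, x + 2, (x + 2)^2(x + 3)^2.

Check: the last factor (x + 2)^2(x + 3)^2 is the minimal polynomial, and the product (x + 2)^4(x + 3)^2 is the characteristic polynomial.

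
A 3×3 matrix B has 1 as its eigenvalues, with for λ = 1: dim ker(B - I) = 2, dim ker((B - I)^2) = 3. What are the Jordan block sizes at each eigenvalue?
Jordan blocks: (1, 2), (1, 1)

λ = 1: successive nullity increments [2, 1] count blocks of size ≥ k; block sizes are [2, 1].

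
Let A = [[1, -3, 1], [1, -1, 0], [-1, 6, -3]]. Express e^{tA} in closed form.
A has Jordan form J = [[-1, 1, 0], [0, -1, 1], [0, 0, -1]] with A = PJP^{-1}, so e^{tA} = P e^{tJ} P^{-1}.

For a Jordan block J_k(λ), e^{tJ_k(λ)} = e^{λt} · (I + tN + t^2 N^2/2! + ... + t^{k-1} N^{k-1}/(k-1)!) where N is the nilpotent superdiagonal part.

Assembling the blocks and conjugating back gives the entries of e^{tA} as shown above.

e^{tA} = [[(2*t + 1)*e^{-t}, -3*t*e^{-t}, t*e^{-t}], [t*(t + 1)*e^{-t}, (2 - 3*t^2)*e^{-t}/2, t^2*e^{-t}/2], [t*(3*t - 1)*e^{-t}, 3*t*(4 - 3*t)*e^{-t}/2, (3*t^2 - 4*t + 2)*e^{-t}/2]]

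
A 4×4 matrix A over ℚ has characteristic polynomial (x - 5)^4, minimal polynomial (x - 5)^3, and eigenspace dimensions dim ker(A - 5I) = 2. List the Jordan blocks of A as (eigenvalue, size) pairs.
λ = 5: algebraic multiplicity 4 (exponent in χ_A), largest block size 3 (exponent in m_A), 2 blocks (geometric multiplicity). These force block sizes [3, 1].

Jordan blocks: (5, 3), (5, 1)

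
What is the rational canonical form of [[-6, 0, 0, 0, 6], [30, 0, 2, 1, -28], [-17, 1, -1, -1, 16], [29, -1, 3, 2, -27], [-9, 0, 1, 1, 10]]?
R = [[0, 0, 0, 0, 6], [1, 0, 0, 0, -23], [0, 1, 0, 0, 16], [0, 0, 1, 0, -9], [0, 0, 0, 1, 5]]

The invariant factors of A (the non-unit diagonal entries of the Smith normal form of xI - A over ℚ[x]) are (x - 3)(x - 2)(x^3 + 3x - 1), each dividing the next. The characteristic polynomial is their product, (x - 3)(x - 2)(x^3 + 3x - 1).

The rational canonical form is the block-diagonal matrix of companion matrices C(f_i):
R = [[0, 0, 0, 0, 6], [1, 0, 0, 0, -23], [0, 1, 0, 0, 16], [0, 0, 1, 0, -9], [0, 0, 0, 1, 5]].

Note the characteristic polynomial does not split into linear factors over ℚ, so A has no Jordan form over ℚ; the rational canonical form exists over any field.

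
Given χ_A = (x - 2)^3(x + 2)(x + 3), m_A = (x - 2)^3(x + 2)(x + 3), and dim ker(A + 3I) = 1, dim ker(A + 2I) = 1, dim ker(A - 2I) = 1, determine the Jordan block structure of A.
Jordan blocks: (-3, 1), (-2, 1), (2, 3)

λ = -3: algebraic multiplicity 1 (exponent in χ_A), largest block size 1 (exponent in m_A), 1 block (geometric multiplicity). This forces block sizes [1].
λ = -2: algebraic multiplicity 1 (exponent in χ_A), largest block size 1 (exponent in m_A), 1 block (geometric multiplicity). This forces block sizes [1].
λ = 2: algebraic multiplicity 3 (exponent in χ_A), largest block size 3 (exponent in m_A), 1 block (geometric multiplicity). This forces block sizes [3].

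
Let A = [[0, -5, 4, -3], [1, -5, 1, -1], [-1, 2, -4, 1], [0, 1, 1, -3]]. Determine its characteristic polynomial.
χ_A(x) = (x + 3)^4

xI - A = [[x, 5, -4, 3], [-1, x + 5, -1, 1], [1, -2, x + 4, -1], [0, -1, -1, x + 3]].

Expanding det(xI - A) along the first row:
det(xI - A) = + (x)·det([[x + 5, -1, 1], [-2, x + 4, -1], [-1, -1, x + 3]]) - (5)·det([[-1, -1, 1], [1, x + 4, -1], [0, -1, x + 3]]) + (-4)·det([[-1, x + 5, 1], [1, -2, -1], [0, -1, x + 3]]) - (3)·det([[-1, x + 5, -1], [1, -2, x + 4], [0, -1, -1]]).

Evaluating gives χ_A(x) = x^4 + 12x^3 + 54x^2 + 108x + 81 = (x + 3)^4.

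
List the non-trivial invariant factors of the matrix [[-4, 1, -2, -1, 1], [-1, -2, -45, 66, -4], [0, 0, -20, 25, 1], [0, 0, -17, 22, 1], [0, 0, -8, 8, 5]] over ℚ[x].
The Jordan structure of A has elementary divisors (x + 3)^2, (x + 3), (x - 5)^2. Arranging the block sizes at each eigenvalue in decreasing order and taking row products gives the invariant factors.

Invariant factors (smallest first, each dividing the next): x + 3, (x - 5)^2(x + 3)^2.

Check: the last factor (x - 5)^2(x + 3)^2 is the minimal polynomial, and the product (x - 5)^2(x + 3)^3 is the characteristic polynomial.

x + 3, (x - 5)^2(x + 3)^2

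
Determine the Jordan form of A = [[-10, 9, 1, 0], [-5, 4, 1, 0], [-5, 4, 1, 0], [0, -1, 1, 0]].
J = [[-5, 0, 0, 0], [0, 0, 1, 0], [0, 0, 0, 0], [0, 0, 0, 0]]

The characteristic polynomial is det(xI - A) = x^3(x + 5), so the eigenvalues are -5 (algebraic multiplicity 1), 0 (algebraic multiplicity 3).

For λ = -5: algebraic multiplicity 1 gives one 1×1 block.

For λ = 0: rank(A) = 2, rank(A^2) = 1. The eigenspace has dimension 4 - 2 = 2, so there are 2 Jordan blocks; the rank sequence gives block sizes [2, 1].

Assembling the blocks gives the Jordan form J above.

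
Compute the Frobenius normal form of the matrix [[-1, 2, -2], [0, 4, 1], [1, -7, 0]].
R = [[0, 0, 3], [1, 0, -5], [0, 1, 3]]

The invariant factors of A (the non-unit diagonal entries of the Smith normal form of xI - A over ℚ[x]) are (x - 1)(x^2 - 2x + 3), each dividing the next. The characteristic polynomial is their product, (x - 1)(x^2 - 2x + 3).

The rational canonical form is the block-diagonal matrix of companion matrices C(f_i):
R = [[0, 0, 3], [1, 0, -5], [0, 1, 3]].

Note the characteristic polynomial does not split into linear factors over ℚ, so A has no Jordan form over ℚ; the rational canonical form exists over any field.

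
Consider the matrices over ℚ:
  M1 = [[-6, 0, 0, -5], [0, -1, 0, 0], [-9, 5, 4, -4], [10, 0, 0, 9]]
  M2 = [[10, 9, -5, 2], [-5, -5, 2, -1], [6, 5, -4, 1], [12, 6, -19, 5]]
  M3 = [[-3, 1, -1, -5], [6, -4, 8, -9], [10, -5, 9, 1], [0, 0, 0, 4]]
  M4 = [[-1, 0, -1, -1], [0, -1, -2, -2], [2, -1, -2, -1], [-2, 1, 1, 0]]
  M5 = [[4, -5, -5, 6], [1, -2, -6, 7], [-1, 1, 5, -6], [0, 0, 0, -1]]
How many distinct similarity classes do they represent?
Characteristic polynomials: χ_{M1} = (x - 4)^2(x + 1)^2, χ_{M2} = (x - 4)^2(x + 1)^2, χ_{M3} = (x - 4)^2(x + 1)^2, χ_{M4} = (x + 1)^4, χ_{M5} = (x - 4)^2(x + 1)^2.

{M1}: invariant factors x + 1, (x - 4)^2(x + 1).

{M2, M3, M5}: invariant factors (x - 4)^2(x + 1)^2.

{M4}: invariant factors (x + 1)^2, (x + 1)^2.

Matrices are similar if and only if their invariant-factor lists agree; the partition into similarity classes is {M1}, {M2, M3, M5}, {M4}.

3 classes: {M1}, {M2, M3, M5}, {M4}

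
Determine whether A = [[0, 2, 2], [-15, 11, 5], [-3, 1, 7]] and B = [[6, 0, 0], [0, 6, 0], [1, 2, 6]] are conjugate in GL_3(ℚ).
Two matrices over a field are similar if and only if they have the same invariant factors.

Both A and B have characteristic polynomial (x - 6)^3 and minimal polynomial (x - 6)^2. Computing further, both have invariant factors x - 6, (x - 6)^2. Hence A and B are similar.

Yes.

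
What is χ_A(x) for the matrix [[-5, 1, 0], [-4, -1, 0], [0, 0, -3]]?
χ_A(x) = (x + 3)^3

xI - A = [[x + 5, -1, 0], [4, x + 1, 0], [0, 0, x + 3]].

Expanding det(xI - A) along the first row:
det(xI - A) = + (x + 5)·det([[x + 1, 0], [0, x + 3]]) - (-1)·det([[4, 0], [0, x + 3]]) + (0)·det([[4, x + 1], [0, 0]]).

Evaluating gives χ_A(x) = x^3 + 9x^2 + 27x + 27 = (x + 3)^3.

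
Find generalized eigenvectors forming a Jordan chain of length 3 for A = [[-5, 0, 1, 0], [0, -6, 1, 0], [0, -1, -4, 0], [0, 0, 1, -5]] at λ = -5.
We seek v_1 ∈ ker((A + 5I)^3) \ ker((A + 5I)^2), then set v_{i+1} = (A + 5I) v_i.

One such chain is v_1 = [[0, 0, 1, 0]]^T, v_2 = [[1, 1, 1, 1]]^T, v_3 = [[1, 0, 0, 1]]^T. Check: (A + 5I) v_3 = [[0, 0, 0, 0]]^T = 0.

v_1 = [[0, 0, 1, 0]]^T, v_2 = [[1, 1, 1, 1]]^T, v_3 = [[1, 0, 0, 1]]^T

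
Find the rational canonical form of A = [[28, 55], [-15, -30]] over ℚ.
R = [[0, 15], [1, -2]]

The invariant factors of A (the non-unit diagonal entries of the Smith normal form of xI - A over ℚ[x]) are (x - 3)(x + 5), each dividing the next. The characteristic polynomial is their product, (x - 3)(x + 5).

The rational canonical form is the block-diagonal matrix of companion matrices C(f_i):
R = [[0, 15], [1, -2]].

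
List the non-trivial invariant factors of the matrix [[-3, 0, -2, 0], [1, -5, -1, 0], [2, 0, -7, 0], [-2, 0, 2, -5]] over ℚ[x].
The Jordan structure of A has elementary divisors (x + 5)^2, (x + 5), (x + 5). Arranging the block sizes at each eigenvalue in decreasing order and taking row products gives the invariant factors.

Invariant factors (smallest first, each dividing the next): x + 5, x + 5, (x + 5)^2.

Check: the last factor (x + 5)^2 is the minimal polynomial, and the product (x + 5)^4 is the characteristic polynomial.

x + 5, x + 5, (x + 5)^2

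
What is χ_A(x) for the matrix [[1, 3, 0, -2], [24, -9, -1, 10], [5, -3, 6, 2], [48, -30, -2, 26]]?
χ_A(x) = (x - 6)^4

xI - A = [[x - 1, -3, 0, 2], [-24, x + 9, 1, -10], [-5, 3, x - 6, -2], [-48, 30, 2, x - 26]].

Expanding det(xI - A) along the first row:
det(xI - A) = + (x - 1)·det([[x + 9, 1, -10], [3, x - 6, -2], [30, 2, x - 26]]) - (-3)·det([[-24, 1, -10], [-5, x - 6, -2], [-48, 2, x - 26]]) + (0)·det([[-24, x + 9, -10], [-5, 3, -2], [-48, 30, x - 26]]) - (2)·det([[-24, x + 9, 1], [-5, 3, x - 6], [-48, 30, 2]]).

Evaluating gives χ_A(x) = x^4 - 24x^3 + 216x^2 - 864x + 1296 = (x - 6)^4.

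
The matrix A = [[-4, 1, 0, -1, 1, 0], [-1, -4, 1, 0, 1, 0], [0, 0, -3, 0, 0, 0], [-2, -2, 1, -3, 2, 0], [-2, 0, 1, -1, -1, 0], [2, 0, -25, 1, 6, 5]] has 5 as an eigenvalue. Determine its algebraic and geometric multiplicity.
The characteristic polynomial is (x - 5)(x + 3)^5, so the factor x - 5 appears with exponent 1: the algebraic multiplicity is 1.

rank(A - 5I) = 5, so the eigenspace has dimension 6 - 5 = 1: the geometric multiplicity is 1.

algebraic multiplicity 1, geometric multiplicity 1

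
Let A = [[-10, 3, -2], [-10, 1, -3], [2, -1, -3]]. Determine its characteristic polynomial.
xI - A = [[x + 10, -3, 2], [10, x - 1, 3], [-2, 1, x + 3]].

Expanding det(xI - A) along the first row:
det(xI - A) = + (x + 10)·det([[x - 1, 3], [1, x + 3]]) - (-3)·det([[10, 3], [-2, x + 3]]) + (2)·det([[10, x - 1], [-2, 1]]).

Evaluating gives χ_A(x) = x^3 + 12x^2 + 48x + 64 = (x + 4)^3.

χ_A(x) = (x + 4)^3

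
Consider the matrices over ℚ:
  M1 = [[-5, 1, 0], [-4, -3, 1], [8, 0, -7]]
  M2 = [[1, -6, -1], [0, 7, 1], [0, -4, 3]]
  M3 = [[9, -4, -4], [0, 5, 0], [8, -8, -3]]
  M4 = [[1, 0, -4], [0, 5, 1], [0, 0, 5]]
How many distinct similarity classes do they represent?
3 classes: {M1}, {M2, M4}, {M3}

Characteristic polynomials: χ_{M1} = (x + 5)^3, χ_{M2} = (x - 5)^2(x - 1), χ_{M3} = (x - 5)^2(x - 1), χ_{M4} = (x - 5)^2(x - 1).

{M1}: invariant factors (x + 5)^3.

{M2, M4}: invariant factors (x - 5)^2(x - 1).

{M3}: invariant factors x - 5, (x - 5)(x - 1).

Matrices are similar if and only if their invariant-factor lists agree; the partition into similarity classes is {M1}, {M2, M4}, {M3}.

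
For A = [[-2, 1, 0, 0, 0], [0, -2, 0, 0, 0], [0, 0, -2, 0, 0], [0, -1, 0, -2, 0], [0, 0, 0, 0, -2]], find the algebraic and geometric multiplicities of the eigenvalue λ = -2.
The characteristic polynomial is (x + 2)^5, so the factor x + 2 appears with exponent 5: the algebraic multiplicity is 5.

rank(A + 2I) = 1, so the eigenspace has dimension 5 - 1 = 4: the geometric multiplicity is 4.

Since 4 < 5, A is not diagonalizable.

algebraic multiplicity 5, geometric multiplicity 4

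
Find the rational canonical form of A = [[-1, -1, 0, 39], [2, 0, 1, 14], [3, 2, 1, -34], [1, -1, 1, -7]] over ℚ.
R = [[0, 0, 0, 60], [1, 0, 0, 22], [0, 1, 0, -8], [0, 0, 1, -7]]

The invariant factors of A (the non-unit diagonal entries of the Smith normal form of xI - A over ℚ[x]) are (x - 2)(x + 5)(x^2 + 4x + 6), each dividing the next. The characteristic polynomial is their product, (x - 2)(x + 5)(x^2 + 4x + 6).

The rational canonical form is the block-diagonal matrix of companion matrices C(f_i):
R = [[0, 0, 0, 60], [1, 0, 0, 22], [0, 1, 0, -8], [0, 0, 1, -7]].

Note the characteristic polynomial does not split into linear factors over ℚ, so A has no Jordan form over ℚ; the rational canonical form exists over any field.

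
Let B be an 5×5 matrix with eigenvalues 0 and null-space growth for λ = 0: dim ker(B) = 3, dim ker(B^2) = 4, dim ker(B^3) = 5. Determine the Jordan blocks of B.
λ = 0: successive nullity increments [3, 1, 1] count blocks of size ≥ k; block sizes are [3, 1, 1].

Jordan blocks: (0, 3), (0, 1), (0, 1)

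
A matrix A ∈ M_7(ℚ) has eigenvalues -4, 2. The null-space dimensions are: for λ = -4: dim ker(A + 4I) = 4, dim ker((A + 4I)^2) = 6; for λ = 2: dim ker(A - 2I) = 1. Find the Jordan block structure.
λ = -4: successive nullity increments [4, 2] count blocks of size ≥ k; block sizes are [2, 2, 1, 1].
λ = 2: successive nullity increments [1] count blocks of size ≥ k; block sizes are [1].

Jordan blocks: (-4, 2), (-4, 2), (-4, 1), (-4, 1), (2, 1)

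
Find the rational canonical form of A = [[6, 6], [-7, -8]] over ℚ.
The invariant factors of A (the non-unit diagonal entries of the Smith normal form of xI - A over ℚ[x]) are x^2 + 2x - 6, each dividing the next. The characteristic polynomial is their product, x^2 + 2x - 6.

The rational canonical form is the block-diagonal matrix of companion matrices C(f_i):
R = [[0, 6], [1, -2]].

Note the characteristic polynomial does not split into linear factors over ℚ, so A has no Jordan form over ℚ; the rational canonical form exists over any field.

R = [[0, 6], [1, -2]]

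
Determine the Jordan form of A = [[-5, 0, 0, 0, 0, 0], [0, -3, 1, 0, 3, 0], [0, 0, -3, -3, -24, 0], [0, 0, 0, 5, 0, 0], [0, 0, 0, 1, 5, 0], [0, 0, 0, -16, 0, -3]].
The characteristic polynomial is det(xI - A) = (x - 5)^2(x + 3)^3(x + 5), so the eigenvalues are -5 (algebraic multiplicity 1), -3 (algebraic multiplicity 3), 5 (algebraic multiplicity 2).

For λ = -5: algebraic multiplicity 1 gives one 1×1 block.

For λ = -3: rank(A + 3I) = 4, rank((A + 3I)^2) = 3. The eigenspace has dimension 6 - 4 = 2, so there are 2 Jordan blocks; the rank sequence gives block sizes [2, 1].

For λ = 5: rank(A - 5I) = 5, rank((A - 5I)^2) = 4. The eigenspace has dimension 6 - 5 = 1, so there is 1 Jordan block; the rank sequence gives block sizes [2].

Assembling the blocks gives the Jordan form J above.

J = [[-5, 0, 0, 0, 0, 0], [0, -3, 1, 0, 0, 0], [0, 0, -3, 0, 0, 0], [0, 0, 0, -3, 0, 0], [0, 0, 0, 0, 5, 1], [0, 0, 0, 0, 0, 5]]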